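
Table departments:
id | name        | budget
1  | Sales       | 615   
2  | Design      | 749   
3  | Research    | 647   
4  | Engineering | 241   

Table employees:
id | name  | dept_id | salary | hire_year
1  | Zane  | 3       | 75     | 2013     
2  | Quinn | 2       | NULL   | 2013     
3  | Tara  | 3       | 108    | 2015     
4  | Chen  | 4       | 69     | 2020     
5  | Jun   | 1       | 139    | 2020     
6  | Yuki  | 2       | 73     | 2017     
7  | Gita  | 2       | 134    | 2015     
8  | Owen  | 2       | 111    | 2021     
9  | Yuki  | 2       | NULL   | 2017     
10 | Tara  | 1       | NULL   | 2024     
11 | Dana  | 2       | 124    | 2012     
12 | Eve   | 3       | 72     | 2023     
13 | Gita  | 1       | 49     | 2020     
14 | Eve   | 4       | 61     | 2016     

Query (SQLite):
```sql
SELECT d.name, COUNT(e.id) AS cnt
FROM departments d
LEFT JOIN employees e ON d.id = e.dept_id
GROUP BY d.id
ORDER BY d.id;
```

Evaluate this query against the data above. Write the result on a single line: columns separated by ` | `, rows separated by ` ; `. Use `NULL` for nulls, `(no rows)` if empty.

LEFT JOIN keeps every departments row; unmatched ones get NULL for employees columns.
Group by departments.id and compute COUNT(e.id). COUNT(col) of an all-NULL group is 0.
  1: ids {5, 10, 13} → COUNT(e.id)=3
  2: ids {2, 6, 7, 8, 9, 11} → COUNT(e.id)=6
  3: ids {1, 3, 12} → COUNT(e.id)=3
  4: ids {4, 14} → COUNT(e.id)=2

Sales | 3 ; Design | 6 ; Research | 3 ; Engineering | 2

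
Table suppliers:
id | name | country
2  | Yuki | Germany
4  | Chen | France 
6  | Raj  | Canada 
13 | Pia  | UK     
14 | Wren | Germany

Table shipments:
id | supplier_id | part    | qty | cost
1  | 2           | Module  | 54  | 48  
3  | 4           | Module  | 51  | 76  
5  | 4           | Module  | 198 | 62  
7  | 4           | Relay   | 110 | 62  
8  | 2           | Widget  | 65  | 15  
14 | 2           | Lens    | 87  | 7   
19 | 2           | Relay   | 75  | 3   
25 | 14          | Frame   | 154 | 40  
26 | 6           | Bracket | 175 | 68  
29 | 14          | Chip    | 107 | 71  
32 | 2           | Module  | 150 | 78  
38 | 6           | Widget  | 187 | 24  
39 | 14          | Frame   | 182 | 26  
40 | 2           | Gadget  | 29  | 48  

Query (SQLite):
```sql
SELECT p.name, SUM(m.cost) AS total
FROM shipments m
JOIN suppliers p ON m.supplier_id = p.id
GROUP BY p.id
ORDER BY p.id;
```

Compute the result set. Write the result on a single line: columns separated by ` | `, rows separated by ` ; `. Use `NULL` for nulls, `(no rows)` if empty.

Yuki | 199 ; Chen | 200 ; Raj | 92 ; Wren | 137

Join each shipments row to its suppliers via supplier_id.
Group joined rows by suppliers.id; compute SUM(m.cost) per group.
  2: ids {1, 8, 14, 19, 32, 40} → SUM(m.cost)=199
  4: ids {3, 5, 7} → SUM(m.cost)=200
  6: ids {26, 38} → SUM(m.cost)=92
  14: ids {25, 29, 39} → SUM(m.cost)=137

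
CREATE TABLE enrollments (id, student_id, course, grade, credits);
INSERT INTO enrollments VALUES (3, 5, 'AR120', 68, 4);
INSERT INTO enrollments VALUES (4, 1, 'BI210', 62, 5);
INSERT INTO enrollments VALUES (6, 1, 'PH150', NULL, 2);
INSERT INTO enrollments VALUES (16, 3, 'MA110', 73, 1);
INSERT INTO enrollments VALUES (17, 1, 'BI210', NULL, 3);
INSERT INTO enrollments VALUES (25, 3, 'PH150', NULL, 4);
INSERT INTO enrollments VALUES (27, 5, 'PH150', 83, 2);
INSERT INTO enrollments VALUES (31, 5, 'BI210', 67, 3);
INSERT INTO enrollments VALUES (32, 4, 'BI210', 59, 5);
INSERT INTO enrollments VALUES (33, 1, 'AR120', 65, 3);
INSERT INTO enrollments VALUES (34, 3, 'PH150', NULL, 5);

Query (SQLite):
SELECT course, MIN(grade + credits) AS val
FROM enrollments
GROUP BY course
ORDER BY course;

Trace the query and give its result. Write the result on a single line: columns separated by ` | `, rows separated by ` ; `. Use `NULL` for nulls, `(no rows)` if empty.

For each row compute grade + credits.
Group by course; take MIN of the expression per group.
  AR120: ids {3, 33} → MIN(grade + credits)=68
  BI210: ids {4, 17, 31, 32} → MIN(grade + credits)=64
  MA110: ids {16} → MIN(grade + credits)=74
  PH150: ids {6, 25, 27, 34} → MIN(grade + credits)=85

AR120 | 68 ; BI210 | 64 ; MA110 | 74 ; PH150 | 85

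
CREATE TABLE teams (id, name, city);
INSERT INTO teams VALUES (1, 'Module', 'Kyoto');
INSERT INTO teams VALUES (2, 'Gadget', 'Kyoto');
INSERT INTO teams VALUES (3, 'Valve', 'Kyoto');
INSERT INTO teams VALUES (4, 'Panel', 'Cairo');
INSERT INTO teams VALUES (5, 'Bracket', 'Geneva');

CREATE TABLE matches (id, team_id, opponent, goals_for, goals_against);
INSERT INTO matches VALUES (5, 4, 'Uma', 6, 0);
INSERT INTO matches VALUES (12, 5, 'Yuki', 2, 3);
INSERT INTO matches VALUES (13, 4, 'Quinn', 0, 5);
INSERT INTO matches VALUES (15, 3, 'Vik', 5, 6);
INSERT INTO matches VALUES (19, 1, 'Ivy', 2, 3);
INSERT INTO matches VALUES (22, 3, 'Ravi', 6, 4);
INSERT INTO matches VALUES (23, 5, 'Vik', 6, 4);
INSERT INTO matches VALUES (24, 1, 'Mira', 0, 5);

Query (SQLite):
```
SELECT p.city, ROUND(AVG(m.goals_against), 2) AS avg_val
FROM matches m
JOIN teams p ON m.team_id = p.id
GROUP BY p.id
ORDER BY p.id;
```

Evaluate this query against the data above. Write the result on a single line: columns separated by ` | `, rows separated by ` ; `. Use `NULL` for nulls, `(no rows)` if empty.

Join each matches row to its teams via team_id.
Group joined rows by teams.id; compute ROUND(AVG(m.goals_against), 2) per group.
  1: ids {19, 24} → ROUND(AVG(m.goals_against), 2)=4
  3: ids {15, 22} → ROUND(AVG(m.goals_against), 2)=5
  4: ids {5, 13} → ROUND(AVG(m.goals_against), 2)=2.5
  5: ids {12, 23} → ROUND(AVG(m.goals_against), 2)=3.5

Kyoto | 4 ; Kyoto | 5 ; Cairo | 2.5 ; Geneva | 3.5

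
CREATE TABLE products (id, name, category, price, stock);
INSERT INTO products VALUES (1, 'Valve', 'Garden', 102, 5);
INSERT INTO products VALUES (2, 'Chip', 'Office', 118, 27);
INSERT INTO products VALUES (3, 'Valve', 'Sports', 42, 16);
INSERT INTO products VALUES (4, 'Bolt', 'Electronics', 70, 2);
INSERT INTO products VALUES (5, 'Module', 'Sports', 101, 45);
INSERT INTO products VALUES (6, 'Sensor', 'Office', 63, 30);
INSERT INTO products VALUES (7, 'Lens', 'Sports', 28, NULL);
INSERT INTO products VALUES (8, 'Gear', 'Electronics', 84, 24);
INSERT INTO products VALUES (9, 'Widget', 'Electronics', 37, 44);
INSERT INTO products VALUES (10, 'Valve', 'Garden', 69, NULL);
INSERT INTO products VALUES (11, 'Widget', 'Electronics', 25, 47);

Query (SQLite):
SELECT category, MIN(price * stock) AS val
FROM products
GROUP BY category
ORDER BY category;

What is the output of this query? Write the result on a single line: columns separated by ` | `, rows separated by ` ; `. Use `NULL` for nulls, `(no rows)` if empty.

Electronics | 140 ; Garden | 510 ; Office | 1890 ; Sports | 672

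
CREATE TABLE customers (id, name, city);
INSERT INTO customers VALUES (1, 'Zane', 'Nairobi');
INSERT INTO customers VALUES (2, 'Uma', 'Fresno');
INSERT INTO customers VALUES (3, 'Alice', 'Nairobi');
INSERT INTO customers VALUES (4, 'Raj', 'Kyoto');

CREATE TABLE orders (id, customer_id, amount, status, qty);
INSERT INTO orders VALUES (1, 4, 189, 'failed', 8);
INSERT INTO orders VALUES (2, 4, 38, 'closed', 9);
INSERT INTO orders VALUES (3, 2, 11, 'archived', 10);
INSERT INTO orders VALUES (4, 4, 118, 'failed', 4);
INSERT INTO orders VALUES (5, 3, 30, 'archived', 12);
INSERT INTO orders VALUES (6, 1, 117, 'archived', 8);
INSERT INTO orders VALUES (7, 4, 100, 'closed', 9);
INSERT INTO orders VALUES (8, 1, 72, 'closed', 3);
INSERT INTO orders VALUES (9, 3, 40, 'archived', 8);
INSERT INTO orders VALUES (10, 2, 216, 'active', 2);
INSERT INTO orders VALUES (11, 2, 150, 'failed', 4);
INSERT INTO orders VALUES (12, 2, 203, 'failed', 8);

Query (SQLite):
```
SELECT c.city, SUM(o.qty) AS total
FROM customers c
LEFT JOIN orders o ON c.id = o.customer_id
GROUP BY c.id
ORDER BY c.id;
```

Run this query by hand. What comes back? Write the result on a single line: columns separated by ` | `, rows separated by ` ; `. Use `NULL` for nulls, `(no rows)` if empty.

LEFT JOIN keeps every customers row; unmatched ones get NULL for orders columns.
Group by customers.id and compute SUM(o.qty). SUM over an all-NULL group is NULL.
  1: ids {6, 8} → SUM(o.qty)=11
  2: ids {3, 10, 11, 12} → SUM(o.qty)=24
  3: ids {5, 9} → SUM(o.qty)=20
  4: ids {1, 2, 4, 7} → SUM(o.qty)=30

Nairobi | 11 ; Fresno | 24 ; Nairobi | 20 ; Kyoto | 30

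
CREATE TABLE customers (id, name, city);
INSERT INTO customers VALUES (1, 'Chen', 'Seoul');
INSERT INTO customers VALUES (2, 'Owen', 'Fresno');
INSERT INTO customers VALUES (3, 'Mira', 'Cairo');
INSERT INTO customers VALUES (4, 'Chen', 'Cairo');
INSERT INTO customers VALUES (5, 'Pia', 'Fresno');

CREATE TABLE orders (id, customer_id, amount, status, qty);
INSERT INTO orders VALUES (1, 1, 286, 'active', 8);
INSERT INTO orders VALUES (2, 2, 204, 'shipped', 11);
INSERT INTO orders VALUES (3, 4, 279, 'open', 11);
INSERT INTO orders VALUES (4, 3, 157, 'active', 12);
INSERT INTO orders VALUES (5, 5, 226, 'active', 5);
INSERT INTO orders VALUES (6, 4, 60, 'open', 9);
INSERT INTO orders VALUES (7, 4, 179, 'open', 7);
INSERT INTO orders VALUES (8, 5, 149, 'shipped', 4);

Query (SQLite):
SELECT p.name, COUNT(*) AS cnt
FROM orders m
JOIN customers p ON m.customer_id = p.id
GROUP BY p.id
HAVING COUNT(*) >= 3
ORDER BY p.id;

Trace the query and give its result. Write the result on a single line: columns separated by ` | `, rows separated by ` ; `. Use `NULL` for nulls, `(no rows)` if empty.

Chen | 3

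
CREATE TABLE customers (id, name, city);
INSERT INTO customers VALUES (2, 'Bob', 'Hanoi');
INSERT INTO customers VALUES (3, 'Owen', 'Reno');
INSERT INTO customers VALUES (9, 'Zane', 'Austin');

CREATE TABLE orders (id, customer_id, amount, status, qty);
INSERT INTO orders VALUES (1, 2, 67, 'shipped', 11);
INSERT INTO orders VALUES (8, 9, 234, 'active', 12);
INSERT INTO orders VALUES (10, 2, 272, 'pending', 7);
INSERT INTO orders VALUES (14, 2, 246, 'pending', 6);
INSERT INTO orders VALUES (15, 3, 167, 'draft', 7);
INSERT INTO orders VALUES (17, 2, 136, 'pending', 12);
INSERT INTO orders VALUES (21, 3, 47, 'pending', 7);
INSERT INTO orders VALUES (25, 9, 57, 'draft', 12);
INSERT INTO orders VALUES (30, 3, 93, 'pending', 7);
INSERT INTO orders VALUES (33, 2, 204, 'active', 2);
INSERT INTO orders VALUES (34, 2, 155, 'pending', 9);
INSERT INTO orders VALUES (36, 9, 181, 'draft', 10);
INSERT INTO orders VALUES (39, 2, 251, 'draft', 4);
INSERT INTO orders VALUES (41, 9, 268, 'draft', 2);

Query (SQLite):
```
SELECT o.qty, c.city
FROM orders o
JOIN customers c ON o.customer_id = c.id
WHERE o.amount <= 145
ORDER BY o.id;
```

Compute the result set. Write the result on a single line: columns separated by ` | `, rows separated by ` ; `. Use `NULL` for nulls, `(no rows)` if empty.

Each orders row matches the customers row where customer_id = customers.id.
Then keep rows with o.amount <= 145.

11 | Hanoi ; 12 | Hanoi ; 7 | Reno ; 12 | Austin ; 7 | Reno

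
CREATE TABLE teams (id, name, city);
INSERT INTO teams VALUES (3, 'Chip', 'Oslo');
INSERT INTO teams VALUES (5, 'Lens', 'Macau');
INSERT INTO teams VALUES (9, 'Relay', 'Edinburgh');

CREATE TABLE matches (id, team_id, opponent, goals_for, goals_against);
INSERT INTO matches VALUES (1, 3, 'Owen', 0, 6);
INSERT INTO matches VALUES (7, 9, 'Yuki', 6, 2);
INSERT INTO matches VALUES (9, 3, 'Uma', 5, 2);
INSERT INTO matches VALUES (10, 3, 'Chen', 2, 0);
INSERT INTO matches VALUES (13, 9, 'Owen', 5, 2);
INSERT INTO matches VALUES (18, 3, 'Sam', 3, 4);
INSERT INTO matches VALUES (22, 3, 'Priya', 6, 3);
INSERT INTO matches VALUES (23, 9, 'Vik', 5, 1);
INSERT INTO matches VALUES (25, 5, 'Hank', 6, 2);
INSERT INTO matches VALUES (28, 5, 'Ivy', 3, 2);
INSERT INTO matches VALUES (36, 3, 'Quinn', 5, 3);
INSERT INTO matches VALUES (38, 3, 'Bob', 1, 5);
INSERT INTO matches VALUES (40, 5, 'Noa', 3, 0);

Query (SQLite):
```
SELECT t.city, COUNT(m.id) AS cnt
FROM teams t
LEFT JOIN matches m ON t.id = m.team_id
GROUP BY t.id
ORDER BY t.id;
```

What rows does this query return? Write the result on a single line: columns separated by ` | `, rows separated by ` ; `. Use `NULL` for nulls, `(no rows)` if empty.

LEFT JOIN keeps every teams row; unmatched ones get NULL for matches columns.
Group by teams.id and compute COUNT(m.id). COUNT(col) of an all-NULL group is 0.
  3: ids {1, 9, 10, 18, 22, 36, 38} → COUNT(m.id)=7
  5: ids {25, 28, 40} → COUNT(m.id)=3
  9: ids {7, 13, 23} → COUNT(m.id)=3

Oslo | 7 ; Macau | 3 ; Edinburgh | 3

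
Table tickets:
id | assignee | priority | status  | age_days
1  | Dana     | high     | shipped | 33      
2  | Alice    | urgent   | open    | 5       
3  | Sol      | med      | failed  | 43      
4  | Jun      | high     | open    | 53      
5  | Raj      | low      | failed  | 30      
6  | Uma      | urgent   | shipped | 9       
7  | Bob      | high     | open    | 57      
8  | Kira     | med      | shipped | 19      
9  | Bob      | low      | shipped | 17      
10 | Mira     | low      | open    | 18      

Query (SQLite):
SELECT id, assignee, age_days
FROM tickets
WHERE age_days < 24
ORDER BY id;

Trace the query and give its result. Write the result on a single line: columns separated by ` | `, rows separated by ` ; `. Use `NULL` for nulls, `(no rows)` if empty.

age_days < 24: ids {2, 6, 8, 9, 10}

2 | Alice | 5 ; 6 | Uma | 9 ; 8 | Kira | 19 ; 9 | Bob | 17 ; 10 | Mira | 18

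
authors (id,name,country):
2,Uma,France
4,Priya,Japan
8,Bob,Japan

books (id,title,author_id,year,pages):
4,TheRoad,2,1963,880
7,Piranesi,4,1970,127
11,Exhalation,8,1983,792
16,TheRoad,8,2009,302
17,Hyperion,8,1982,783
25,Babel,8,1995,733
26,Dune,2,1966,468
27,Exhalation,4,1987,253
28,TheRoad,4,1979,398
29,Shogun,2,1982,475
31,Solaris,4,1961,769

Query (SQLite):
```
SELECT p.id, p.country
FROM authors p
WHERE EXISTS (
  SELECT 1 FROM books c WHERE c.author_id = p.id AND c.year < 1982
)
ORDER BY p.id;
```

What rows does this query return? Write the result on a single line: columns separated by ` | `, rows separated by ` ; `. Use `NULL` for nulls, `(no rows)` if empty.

2 | France ; 4 | Japan

For each authors row, check whether any books with matching author_id has year < 1982.
Keep rows where that is true.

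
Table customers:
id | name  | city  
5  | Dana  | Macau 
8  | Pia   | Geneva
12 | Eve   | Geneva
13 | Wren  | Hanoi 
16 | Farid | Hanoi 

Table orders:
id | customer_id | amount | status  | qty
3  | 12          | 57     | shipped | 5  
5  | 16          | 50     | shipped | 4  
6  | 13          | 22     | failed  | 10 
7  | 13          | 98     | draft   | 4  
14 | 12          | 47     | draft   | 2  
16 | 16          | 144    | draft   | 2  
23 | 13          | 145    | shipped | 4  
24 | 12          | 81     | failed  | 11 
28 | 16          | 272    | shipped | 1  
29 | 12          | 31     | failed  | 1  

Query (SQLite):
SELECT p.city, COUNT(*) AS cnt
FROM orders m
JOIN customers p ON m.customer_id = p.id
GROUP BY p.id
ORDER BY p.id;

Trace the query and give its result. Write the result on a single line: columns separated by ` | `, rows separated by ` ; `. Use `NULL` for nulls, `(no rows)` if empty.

Join each orders row to its customers via customer_id.
Group joined rows by customers.id; compute COUNT(*) per group.
  12: ids {3, 14, 24, 29} → COUNT(*)=4
  13: ids {6, 7, 23} → COUNT(*)=3
  16: ids {5, 16, 28} → COUNT(*)=3

Geneva | 4 ; Hanoi | 3 ; Hanoi | 3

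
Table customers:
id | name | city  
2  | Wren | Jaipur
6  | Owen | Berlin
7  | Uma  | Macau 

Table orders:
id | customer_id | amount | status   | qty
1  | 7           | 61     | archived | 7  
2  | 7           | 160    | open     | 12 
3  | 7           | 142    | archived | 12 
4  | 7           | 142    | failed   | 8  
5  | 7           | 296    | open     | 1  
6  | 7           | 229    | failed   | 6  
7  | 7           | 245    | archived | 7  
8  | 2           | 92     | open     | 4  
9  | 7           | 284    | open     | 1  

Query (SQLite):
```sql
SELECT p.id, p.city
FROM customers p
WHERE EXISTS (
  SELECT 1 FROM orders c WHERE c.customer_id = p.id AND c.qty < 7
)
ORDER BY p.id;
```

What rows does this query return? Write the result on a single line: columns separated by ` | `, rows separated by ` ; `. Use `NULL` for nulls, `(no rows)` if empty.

2 | Jaipur ; 7 | Macau

For each customers row, check whether any orders with matching customer_id has qty < 7.
Keep rows where that is true.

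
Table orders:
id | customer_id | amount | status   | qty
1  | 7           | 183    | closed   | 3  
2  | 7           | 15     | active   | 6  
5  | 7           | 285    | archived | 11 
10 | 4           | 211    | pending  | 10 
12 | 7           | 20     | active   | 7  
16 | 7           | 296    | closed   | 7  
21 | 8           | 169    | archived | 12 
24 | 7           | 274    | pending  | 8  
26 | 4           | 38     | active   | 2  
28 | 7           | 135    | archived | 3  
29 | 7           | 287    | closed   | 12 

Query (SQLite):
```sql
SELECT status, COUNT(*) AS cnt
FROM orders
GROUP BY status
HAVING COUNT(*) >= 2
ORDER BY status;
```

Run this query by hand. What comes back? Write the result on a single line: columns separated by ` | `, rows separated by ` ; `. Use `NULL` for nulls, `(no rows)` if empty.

active | 3 ; archived | 3 ; closed | 3 ; pending | 2

Partition orders by status; compute COUNT(*) within each group.
HAVING: keep groups with count ≥ 2.
  active: ids {2, 12, 26} → COUNT(*)=3
  archived: ids {5, 21, 28} → COUNT(*)=3
  closed: ids {1, 16, 29} → COUNT(*)=3
  pending: ids {10, 24} → COUNT(*)=2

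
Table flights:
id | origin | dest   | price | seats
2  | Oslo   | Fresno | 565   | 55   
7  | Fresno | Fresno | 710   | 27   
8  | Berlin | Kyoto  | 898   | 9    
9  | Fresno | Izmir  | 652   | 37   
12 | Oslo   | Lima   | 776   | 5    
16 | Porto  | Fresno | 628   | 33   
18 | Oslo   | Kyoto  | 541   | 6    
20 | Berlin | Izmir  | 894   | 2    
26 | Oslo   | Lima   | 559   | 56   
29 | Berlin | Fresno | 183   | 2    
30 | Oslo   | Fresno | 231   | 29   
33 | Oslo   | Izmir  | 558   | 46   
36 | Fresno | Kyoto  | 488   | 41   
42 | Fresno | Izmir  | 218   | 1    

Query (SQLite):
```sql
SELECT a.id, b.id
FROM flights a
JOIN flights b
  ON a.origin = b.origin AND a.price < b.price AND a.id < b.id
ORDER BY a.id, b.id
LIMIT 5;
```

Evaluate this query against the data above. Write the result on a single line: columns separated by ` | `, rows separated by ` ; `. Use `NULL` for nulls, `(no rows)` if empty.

2 | 12 ; 18 | 26 ; 18 | 33 ; 30 | 33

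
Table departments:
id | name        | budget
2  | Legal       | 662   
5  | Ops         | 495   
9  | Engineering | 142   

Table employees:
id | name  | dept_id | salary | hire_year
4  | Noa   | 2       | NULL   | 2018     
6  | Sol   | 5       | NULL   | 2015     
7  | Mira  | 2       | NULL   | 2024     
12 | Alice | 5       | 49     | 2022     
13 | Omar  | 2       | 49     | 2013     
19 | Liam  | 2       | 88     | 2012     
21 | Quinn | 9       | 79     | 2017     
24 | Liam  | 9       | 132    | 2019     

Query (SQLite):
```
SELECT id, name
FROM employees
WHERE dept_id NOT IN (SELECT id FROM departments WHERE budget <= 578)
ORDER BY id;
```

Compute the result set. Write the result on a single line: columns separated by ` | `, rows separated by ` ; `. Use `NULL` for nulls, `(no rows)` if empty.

4 | Noa ; 7 | Mira ; 13 | Omar ; 19 | Liam

Inner query: departments.id where budget <= 578.
Outer: keep employees rows whose dept_id is not in that set.
Inner query → {5, 9}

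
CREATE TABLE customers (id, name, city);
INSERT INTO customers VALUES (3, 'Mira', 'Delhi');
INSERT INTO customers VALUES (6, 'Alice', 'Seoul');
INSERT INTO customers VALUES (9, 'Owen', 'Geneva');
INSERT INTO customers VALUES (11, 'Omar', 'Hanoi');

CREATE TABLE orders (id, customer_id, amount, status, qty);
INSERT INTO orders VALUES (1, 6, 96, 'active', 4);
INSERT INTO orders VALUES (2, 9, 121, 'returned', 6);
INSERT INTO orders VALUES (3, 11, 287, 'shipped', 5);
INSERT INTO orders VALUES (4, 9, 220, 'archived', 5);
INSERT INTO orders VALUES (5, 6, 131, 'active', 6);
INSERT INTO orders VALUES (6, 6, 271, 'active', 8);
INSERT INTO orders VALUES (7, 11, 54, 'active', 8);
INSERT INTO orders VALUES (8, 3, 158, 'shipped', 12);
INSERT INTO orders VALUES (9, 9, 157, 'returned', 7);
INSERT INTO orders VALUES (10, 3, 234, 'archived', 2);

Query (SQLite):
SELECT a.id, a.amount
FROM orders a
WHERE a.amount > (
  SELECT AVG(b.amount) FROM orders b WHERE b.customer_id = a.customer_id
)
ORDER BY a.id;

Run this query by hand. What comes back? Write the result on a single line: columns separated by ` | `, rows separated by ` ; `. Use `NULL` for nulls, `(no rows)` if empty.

3 | 287 ; 4 | 220 ; 6 | 271 ; 10 | 234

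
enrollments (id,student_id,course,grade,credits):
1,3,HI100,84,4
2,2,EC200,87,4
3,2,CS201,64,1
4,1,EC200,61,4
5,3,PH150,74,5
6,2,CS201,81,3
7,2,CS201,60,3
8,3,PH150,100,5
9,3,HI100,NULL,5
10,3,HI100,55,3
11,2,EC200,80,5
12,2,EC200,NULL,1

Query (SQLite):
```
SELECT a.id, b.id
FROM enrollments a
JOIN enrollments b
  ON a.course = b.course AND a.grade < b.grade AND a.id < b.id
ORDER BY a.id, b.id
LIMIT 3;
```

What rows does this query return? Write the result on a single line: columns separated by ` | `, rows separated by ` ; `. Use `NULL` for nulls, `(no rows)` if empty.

3 | 6 ; 4 | 11 ; 5 | 8

Pairs (a,b) with same course, a.grade < b.grade, a.id < b.id.
course groups: CS201:{3,6,7} EC200:{2,4,11,12} HI100:{1,9,10} PH150:{5,8}
Ordered by (a.id, b.id); first 3.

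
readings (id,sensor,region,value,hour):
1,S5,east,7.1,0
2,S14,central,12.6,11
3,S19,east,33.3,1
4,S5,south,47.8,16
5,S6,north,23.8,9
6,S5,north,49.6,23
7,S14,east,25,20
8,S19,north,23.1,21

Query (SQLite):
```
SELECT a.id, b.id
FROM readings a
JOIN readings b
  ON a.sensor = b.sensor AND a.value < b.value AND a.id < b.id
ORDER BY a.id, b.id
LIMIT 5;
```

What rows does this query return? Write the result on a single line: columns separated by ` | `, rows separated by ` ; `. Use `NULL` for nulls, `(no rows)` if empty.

1 | 4 ; 1 | 6 ; 2 | 7 ; 4 | 6

Pairs (a,b) with same sensor, a.value < b.value, a.id < b.id.
sensor groups: S14:{2,7} S19:{3,8} S5:{1,4,6} S6:{5}
Ordered by (a.id, b.id); first 5.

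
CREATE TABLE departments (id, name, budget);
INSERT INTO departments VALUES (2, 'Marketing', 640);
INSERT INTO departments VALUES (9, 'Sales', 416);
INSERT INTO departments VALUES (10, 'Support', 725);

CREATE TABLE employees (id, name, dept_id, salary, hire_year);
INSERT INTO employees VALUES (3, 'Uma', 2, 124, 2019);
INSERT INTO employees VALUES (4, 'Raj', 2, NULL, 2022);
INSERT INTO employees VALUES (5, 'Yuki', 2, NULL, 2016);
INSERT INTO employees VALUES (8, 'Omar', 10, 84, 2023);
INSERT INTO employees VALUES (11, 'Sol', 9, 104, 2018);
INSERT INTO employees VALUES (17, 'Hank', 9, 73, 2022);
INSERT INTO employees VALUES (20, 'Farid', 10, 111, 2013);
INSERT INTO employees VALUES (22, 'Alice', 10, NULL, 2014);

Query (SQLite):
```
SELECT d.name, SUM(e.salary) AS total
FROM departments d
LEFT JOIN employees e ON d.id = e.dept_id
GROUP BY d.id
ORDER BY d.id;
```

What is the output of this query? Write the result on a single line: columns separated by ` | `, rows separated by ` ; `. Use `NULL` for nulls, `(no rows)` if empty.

Marketing | 124 ; Sales | 177 ; Support | 195

LEFT JOIN keeps every departments row; unmatched ones get NULL for employees columns.
Group by departments.id and compute SUM(e.salary). SUM over an all-NULL group is NULL.
  2: ids {3, 4, 5} → SUM(e.salary)=124
  9: ids {11, 17} → SUM(e.salary)=177
  10: ids {8, 20, 22} → SUM(e.salary)=195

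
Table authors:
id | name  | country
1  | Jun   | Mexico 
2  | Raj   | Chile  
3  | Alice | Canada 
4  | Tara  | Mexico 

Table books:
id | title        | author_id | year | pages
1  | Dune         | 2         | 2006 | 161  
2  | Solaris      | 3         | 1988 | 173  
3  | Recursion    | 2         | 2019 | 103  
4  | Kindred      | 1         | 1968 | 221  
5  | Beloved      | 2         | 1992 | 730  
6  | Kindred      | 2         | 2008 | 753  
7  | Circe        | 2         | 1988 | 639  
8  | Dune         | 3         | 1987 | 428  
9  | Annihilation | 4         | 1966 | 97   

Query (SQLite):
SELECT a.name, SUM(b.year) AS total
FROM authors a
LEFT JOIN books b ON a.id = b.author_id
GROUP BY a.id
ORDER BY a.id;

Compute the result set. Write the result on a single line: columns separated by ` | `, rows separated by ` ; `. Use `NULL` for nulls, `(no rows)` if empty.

Jun | 1968 ; Raj | 10013 ; Alice | 3975 ; Tara | 1966

LEFT JOIN keeps every authors row; unmatched ones get NULL for books columns.
Group by authors.id and compute SUM(b.year). SUM over an all-NULL group is NULL.
  1: ids {4} → SUM(b.year)=1968
  2: ids {1, 3, 5, 6, 7} → SUM(b.year)=10013
  3: ids {2, 8} → SUM(b.year)=3975
  4: ids {9} → SUM(b.year)=1966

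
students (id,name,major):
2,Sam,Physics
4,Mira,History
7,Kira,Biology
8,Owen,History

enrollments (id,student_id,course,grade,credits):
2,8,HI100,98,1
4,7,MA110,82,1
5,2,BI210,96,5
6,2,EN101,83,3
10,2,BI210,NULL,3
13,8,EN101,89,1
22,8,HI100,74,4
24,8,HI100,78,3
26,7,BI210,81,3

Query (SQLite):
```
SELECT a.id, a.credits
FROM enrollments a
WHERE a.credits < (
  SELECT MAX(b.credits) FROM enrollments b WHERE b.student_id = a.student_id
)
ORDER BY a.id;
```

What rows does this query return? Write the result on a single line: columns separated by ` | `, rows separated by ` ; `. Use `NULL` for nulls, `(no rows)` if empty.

2 | 1 ; 4 | 1 ; 6 | 3 ; 10 | 3 ; 13 | 1 ; 24 | 3

For each enrollments row a, compute MAX(credits) over rows sharing a.student_id.
Keep row a if a.credits < that per-group MAX.
  student_id=2: MAX(credits) = 5
  student_id=7: MAX(credits) = 3
  student_id=8: MAX(credits) = 4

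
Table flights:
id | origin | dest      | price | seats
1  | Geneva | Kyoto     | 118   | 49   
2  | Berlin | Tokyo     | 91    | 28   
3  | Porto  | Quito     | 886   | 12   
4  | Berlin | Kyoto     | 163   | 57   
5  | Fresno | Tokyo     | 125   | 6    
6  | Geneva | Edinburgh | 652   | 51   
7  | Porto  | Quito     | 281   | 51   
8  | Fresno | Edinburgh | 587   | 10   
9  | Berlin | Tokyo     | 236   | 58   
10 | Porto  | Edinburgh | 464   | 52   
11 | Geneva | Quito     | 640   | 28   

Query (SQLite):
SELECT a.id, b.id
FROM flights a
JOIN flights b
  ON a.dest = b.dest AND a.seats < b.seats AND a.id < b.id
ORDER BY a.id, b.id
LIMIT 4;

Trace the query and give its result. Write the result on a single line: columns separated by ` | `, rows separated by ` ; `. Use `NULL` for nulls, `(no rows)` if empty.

Pairs (a,b) with same dest, a.seats < b.seats, a.id < b.id.
dest groups: Edinburgh:{6,8,10} Kyoto:{1,4} Quito:{3,7,11} Tokyo:{2,5,9}
Ordered by (a.id, b.id); first 4.

1 | 4 ; 2 | 9 ; 3 | 7 ; 3 | 11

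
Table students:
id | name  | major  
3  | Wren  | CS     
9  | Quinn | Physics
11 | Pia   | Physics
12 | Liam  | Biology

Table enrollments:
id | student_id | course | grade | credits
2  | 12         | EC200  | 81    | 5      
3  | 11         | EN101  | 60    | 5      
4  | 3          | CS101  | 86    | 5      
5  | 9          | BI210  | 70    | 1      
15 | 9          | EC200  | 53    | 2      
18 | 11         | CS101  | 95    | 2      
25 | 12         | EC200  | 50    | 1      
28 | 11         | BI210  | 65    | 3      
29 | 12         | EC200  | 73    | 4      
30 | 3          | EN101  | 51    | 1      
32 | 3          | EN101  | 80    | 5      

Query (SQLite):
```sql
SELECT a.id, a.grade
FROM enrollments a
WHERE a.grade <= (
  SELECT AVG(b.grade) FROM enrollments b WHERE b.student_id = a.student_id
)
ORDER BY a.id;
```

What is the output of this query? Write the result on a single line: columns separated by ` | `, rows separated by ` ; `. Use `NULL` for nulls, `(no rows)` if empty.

3 | 60 ; 15 | 53 ; 25 | 50 ; 28 | 65 ; 30 | 51

For each enrollments row a, compute AVG(grade) over rows sharing a.student_id.
Keep row a if a.grade <= that per-group AVG.
  student_id=3: AVG(grade) = 72.333333
  student_id=9: AVG(grade) = 61.5
  student_id=11: AVG(grade) = 73.333333
  student_id=12: AVG(grade) = 68.0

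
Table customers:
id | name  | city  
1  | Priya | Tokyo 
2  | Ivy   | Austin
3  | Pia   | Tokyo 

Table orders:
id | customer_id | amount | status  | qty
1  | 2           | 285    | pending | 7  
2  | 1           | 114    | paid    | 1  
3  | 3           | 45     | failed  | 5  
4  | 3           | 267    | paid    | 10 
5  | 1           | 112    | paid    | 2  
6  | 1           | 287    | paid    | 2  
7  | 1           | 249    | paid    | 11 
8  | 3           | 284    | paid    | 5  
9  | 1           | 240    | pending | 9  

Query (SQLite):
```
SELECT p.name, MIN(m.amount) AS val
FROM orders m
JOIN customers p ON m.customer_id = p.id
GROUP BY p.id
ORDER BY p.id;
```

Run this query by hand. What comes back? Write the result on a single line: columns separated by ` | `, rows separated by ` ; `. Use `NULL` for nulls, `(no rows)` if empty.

Priya | 112 ; Ivy | 285 ; Pia | 45

Join each orders row to its customers via customer_id.
Group joined rows by customers.id; compute MIN(m.amount) per group.
  1: ids {2, 5, 6, 7, 9} → MIN(m.amount)=112
  2: ids {1} → MIN(m.amount)=285
  3: ids {3, 4, 8} → MIN(m.amount)=45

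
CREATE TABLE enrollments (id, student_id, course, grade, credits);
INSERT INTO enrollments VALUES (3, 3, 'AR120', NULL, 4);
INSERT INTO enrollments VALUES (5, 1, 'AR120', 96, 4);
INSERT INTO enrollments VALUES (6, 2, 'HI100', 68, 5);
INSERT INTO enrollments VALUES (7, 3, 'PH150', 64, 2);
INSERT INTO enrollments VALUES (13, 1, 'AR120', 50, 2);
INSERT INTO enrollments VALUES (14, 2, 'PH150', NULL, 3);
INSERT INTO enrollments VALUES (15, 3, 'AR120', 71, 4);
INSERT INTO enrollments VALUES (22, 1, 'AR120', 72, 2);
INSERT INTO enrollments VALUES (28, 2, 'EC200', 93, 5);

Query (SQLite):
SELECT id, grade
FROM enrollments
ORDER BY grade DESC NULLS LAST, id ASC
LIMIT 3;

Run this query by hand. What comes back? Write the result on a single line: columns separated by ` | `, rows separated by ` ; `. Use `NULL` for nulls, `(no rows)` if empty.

5 | 96 ; 28 | 93 ; 22 | 72

Sort by grade desc, tiebreak id asc: (96, id=5), (93, id=28), (72, id=22), (71, id=15), (68, id=6), (64, id=7) …. Take first 3.
NULLS LAST: NULL grade rows go after all non-NULL rows (among themselves ordered by id asc).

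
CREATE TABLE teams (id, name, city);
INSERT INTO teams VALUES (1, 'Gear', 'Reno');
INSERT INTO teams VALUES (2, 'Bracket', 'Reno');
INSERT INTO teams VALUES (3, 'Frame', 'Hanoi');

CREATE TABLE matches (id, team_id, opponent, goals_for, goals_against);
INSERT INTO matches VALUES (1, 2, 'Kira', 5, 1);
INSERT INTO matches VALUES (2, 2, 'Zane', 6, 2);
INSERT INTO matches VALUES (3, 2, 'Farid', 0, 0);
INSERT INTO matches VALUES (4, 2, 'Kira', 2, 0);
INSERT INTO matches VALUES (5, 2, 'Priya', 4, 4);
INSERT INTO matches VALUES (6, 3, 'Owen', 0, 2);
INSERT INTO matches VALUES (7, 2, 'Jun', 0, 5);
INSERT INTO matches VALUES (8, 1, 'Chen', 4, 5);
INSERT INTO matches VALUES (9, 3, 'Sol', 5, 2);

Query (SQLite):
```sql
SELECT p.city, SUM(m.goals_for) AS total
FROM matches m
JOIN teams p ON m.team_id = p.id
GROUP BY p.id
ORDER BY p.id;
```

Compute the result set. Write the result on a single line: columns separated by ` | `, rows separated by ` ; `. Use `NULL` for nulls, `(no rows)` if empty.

Join each matches row to its teams via team_id.
Group joined rows by teams.id; compute SUM(m.goals_for) per group.
  1: ids {8} → SUM(m.goals_for)=4
  2: ids {1, 2, 3, 4, 5, 7} → SUM(m.goals_for)=17
  3: ids {6, 9} → SUM(m.goals_for)=5

Reno | 4 ; Reno | 17 ; Hanoi | 5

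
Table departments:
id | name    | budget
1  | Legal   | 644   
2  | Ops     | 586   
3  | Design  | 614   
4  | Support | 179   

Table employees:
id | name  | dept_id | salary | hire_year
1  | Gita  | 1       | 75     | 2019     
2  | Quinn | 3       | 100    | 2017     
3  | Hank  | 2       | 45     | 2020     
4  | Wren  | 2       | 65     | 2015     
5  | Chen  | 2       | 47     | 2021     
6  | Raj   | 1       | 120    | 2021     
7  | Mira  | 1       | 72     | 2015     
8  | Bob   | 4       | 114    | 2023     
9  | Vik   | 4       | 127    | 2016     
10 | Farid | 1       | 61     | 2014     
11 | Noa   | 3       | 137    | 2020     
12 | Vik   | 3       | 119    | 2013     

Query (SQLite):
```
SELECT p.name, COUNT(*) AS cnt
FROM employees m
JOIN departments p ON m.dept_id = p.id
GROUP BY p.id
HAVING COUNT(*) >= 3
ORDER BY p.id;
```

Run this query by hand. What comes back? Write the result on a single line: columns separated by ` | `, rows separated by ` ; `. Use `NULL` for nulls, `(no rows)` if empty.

Join each employees row to its departments via dept_id.
Group joined rows by departments.id; compute COUNT(*) per group.
HAVING: keep groups with count ≥ 3.
  1: ids {1, 6, 7, 10} → COUNT(*)=4
  2: ids {3, 4, 5} → COUNT(*)=3
  3: ids {2, 11, 12} → COUNT(*)=3
  4: ids {8, 9} → COUNT(*)=2

Legal | 4 ; Ops | 3 ; Design | 3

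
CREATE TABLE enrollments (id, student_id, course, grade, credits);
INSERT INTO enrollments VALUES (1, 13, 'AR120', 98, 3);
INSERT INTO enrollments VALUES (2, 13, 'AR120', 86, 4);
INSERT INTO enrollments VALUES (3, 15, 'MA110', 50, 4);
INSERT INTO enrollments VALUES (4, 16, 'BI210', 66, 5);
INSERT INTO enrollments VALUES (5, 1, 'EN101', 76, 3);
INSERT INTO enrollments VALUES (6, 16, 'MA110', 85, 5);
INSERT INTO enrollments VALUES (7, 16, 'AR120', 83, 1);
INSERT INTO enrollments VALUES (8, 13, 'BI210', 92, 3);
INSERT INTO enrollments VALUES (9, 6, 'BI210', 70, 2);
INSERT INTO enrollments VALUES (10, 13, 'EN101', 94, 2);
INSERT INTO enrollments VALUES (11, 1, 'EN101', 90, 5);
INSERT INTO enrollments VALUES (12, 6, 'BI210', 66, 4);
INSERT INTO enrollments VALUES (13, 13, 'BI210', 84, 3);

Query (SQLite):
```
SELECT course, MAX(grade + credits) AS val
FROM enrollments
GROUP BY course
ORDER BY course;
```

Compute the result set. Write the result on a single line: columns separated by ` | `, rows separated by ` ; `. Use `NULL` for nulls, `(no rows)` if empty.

AR120 | 101 ; BI210 | 95 ; EN101 | 96 ; MA110 | 90

For each row compute grade + credits.
Group by course; take MAX of the expression per group.
  AR120: ids {1, 2, 7} → MAX(grade + credits)=101
  BI210: ids {4, 8, 9, 12, 13} → MAX(grade + credits)=95
  EN101: ids {5, 10, 11} → MAX(grade + credits)=96
  MA110: ids {3, 6} → MAX(grade + credits)=90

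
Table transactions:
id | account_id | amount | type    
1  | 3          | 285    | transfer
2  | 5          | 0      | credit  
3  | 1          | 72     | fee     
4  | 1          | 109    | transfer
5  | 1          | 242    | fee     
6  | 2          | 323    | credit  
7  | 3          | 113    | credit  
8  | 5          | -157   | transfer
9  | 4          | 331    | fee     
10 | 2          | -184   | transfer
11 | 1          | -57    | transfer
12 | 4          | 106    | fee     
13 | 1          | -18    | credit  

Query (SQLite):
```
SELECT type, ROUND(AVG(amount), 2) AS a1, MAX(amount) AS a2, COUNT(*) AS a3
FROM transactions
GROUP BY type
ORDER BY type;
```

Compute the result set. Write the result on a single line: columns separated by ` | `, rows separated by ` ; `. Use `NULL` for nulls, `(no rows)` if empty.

Group transactions by type.
Per group compute: ROUND(AVG(amount), 2), MAX(amount), COUNT(*).
  credit: ids {2, 6, 7, 13} → ROUND(AVG(amount), 2)=104.5, MAX(amount)=323, COUNT(*)=4
  fee: ids {3, 5, 9, 12} → ROUND(AVG(amount), 2)=187.75, MAX(amount)=331, COUNT(*)=4
  transfer: ids {1, 4, 8, 10, 11} → ROUND(AVG(amount), 2)=-0.8, MAX(amount)=285, COUNT(*)=5

credit | 104.5 | 323 | 4 ; fee | 187.75 | 331 | 4 ; transfer | -0.8 | 285 | 5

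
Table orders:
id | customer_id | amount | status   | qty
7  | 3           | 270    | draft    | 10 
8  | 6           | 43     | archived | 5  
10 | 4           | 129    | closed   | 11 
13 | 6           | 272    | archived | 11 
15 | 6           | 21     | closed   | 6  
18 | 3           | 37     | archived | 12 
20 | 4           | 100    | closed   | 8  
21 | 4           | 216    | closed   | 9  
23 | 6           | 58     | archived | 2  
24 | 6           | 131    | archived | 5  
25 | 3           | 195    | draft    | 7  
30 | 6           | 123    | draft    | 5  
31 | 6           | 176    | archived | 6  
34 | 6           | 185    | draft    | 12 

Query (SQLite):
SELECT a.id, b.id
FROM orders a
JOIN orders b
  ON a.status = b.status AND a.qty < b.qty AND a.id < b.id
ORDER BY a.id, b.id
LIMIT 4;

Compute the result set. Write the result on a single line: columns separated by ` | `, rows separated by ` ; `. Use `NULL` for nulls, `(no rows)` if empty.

7 | 34 ; 8 | 13 ; 8 | 18 ; 8 | 31

Pairs (a,b) with same status, a.qty < b.qty, a.id < b.id.
status groups: archived:{8,13,18,23,24,31} closed:{10,15,20,21} draft:{7,25,30,34}
Ordered by (a.id, b.id); first 4.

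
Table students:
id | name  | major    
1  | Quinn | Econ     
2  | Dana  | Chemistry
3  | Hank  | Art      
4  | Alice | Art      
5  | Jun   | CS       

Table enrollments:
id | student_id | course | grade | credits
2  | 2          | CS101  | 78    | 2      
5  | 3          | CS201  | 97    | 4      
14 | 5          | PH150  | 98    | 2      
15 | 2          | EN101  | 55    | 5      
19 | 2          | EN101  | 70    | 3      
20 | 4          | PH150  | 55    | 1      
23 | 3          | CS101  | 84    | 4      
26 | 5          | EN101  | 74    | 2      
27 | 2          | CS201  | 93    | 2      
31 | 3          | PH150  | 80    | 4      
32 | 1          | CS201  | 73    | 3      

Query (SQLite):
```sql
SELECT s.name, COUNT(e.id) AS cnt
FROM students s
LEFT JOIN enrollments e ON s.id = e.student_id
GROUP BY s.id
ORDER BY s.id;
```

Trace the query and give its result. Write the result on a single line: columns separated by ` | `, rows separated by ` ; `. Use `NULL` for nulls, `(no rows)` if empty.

Quinn | 1 ; Dana | 4 ; Hank | 3 ; Alice | 1 ; Jun | 2

LEFT JOIN keeps every students row; unmatched ones get NULL for enrollments columns.
Group by students.id and compute COUNT(e.id). COUNT(col) of an all-NULL group is 0.
  1: ids {32} → COUNT(e.id)=1
  2: ids {2, 15, 19, 27} → COUNT(e.id)=4
  3: ids {5, 23, 31} → COUNT(e.id)=3
  4: ids {20} → COUNT(e.id)=1
  5: ids {14, 26} → COUNT(e.id)=2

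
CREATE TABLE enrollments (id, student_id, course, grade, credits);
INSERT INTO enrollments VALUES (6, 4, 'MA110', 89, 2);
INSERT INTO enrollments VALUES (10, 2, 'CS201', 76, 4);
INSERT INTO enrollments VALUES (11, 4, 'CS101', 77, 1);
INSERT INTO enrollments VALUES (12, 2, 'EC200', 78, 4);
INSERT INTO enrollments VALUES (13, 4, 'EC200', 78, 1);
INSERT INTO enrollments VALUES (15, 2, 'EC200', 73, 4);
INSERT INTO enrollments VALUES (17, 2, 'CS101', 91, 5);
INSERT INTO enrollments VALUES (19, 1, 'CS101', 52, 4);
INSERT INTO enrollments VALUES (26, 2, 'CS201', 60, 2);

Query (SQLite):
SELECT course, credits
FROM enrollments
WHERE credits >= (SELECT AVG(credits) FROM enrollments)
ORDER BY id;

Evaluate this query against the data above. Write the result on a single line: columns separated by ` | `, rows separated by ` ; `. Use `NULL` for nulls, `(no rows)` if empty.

Scalar subquery: AVG(credits) over all enrollments rows = 3.0.
Keep rows where credits >= that value.

CS201 | 4 ; EC200 | 4 ; EC200 | 4 ; CS101 | 5 ; CS101 | 4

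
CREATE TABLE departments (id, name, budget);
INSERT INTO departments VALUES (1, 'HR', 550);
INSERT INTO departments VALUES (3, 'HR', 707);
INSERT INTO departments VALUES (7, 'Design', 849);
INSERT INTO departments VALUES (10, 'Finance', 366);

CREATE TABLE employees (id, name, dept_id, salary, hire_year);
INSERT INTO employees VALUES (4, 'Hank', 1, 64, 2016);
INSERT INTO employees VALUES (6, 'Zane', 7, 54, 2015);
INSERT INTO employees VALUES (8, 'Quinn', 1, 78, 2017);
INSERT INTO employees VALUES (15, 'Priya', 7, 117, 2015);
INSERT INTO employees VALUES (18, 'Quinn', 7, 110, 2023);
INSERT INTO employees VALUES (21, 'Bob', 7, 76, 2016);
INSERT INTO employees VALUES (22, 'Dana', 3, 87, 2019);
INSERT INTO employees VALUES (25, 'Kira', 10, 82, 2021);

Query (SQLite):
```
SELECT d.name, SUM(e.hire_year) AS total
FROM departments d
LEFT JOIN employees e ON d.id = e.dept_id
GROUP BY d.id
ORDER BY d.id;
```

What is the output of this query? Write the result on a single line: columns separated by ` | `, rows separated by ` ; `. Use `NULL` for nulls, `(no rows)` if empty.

HR | 4033 ; HR | 2019 ; Design | 8069 ; Finance | 2021

LEFT JOIN keeps every departments row; unmatched ones get NULL for employees columns.
Group by departments.id and compute SUM(e.hire_year). SUM over an all-NULL group is NULL.
  1: ids {4, 8} → SUM(e.hire_year)=4033
  3: ids {22} → SUM(e.hire_year)=2019
  7: ids {6, 15, 18, 21} → SUM(e.hire_year)=8069
  10: ids {25} → SUM(e.hire_year)=2021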